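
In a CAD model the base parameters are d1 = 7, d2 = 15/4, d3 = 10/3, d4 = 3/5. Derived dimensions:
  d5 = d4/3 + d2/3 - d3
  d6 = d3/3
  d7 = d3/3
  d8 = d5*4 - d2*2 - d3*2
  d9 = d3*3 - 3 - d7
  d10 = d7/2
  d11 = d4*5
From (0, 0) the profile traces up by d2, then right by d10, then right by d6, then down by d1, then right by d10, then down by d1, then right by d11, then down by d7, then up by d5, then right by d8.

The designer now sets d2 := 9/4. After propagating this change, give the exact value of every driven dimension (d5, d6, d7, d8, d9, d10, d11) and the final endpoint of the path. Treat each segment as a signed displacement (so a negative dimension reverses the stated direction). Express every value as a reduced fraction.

d5 = -143/60
d6 = 10/9
d7 = 10/9
d8 = -207/10
d9 = 53/9
d10 = 5/9
d11 = 3
endpoint = (-1393/90, -686/45)

Apply edit: d2 := 9/4
  d5 = d4/3 + d2/3 - d3 = -143/60
  d6 = d3/3 = 10/9
  d7 = d3/3 = 10/9
  d8 = d5*4 - d2*2 - d3*2 = -207/10
  d9 = d3*3 - 3 - d7 = 53/9
  d10 = d7/2 = 5/9
  d11 = d4*5 = 3
Walk from origin (0, 0):
  seg 1: up by d2 = 9/4 → (0, 9/4)
  seg 2: right by d10 = 5/9 → (5/9, 9/4)
  seg 3: right by d6 = 10/9 → (5/3, 9/4)
  seg 4: down by d1 = 7 → (5/3, -19/4)
  seg 5: right by d10 = 5/9 → (20/9, -19/4)
  seg 6: down by d1 = 7 → (20/9, -47/4)
  seg 7: right by d11 = 3 → (47/9, -47/4)
  seg 8: down by d7 = 10/9 → (47/9, -463/36)
  seg 9: up by d5 = -143/60 → (47/9, -686/45)
  seg 10: right by d8 = -207/10 → (-1393/90, -686/45)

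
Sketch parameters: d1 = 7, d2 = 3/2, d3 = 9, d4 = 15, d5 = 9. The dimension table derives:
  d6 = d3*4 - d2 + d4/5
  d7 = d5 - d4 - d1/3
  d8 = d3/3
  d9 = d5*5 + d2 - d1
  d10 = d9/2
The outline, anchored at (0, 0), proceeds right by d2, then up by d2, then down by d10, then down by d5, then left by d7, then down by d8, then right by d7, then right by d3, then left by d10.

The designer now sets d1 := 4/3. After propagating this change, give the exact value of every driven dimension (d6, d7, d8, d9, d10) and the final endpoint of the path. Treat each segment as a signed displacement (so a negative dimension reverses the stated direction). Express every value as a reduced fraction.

d6 = 75/2
d7 = -58/9
d8 = 3
d9 = 271/6
d10 = 271/12
endpoint = (-145/12, -397/12)

Apply edit: d1 := 4/3
  d6 = d3*4 - d2 + d4/5 = 75/2
  d7 = d5 - d4 - d1/3 = -58/9
  d8 = d3/3 = 3
  d9 = d5*5 + d2 - d1 = 271/6
  d10 = d9/2 = 271/12
Walk from origin (0, 0):
  seg 1: right by d2 = 3/2 → (3/2, 0)
  seg 2: up by d2 = 3/2 → (3/2, 3/2)
  seg 3: down by d10 = 271/12 → (3/2, -253/12)
  seg 4: down by d5 = 9 → (3/2, -361/12)
  seg 5: left by d7 = -58/9 → (143/18, -361/12)
  seg 6: down by d8 = 3 → (143/18, -397/12)
  seg 7: right by d7 = -58/9 → (3/2, -397/12)
  seg 8: right by d3 = 9 → (21/2, -397/12)
  seg 9: left by d10 = 271/12 → (-145/12, -397/12)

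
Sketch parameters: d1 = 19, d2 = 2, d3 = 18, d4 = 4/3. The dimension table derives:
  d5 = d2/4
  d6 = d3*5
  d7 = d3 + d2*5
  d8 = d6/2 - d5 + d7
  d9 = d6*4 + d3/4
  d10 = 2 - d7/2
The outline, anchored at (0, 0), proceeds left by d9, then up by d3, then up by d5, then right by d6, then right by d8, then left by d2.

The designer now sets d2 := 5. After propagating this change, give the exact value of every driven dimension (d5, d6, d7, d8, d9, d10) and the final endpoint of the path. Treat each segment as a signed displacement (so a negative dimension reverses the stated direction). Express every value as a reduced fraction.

Apply edit: d2 := 5
  d5 = d2/4 = 5/4
  d6 = d3*5 = 90
  d7 = d3 + d2*5 = 43
  d8 = d6/2 - d5 + d7 = 347/4
  d9 = d6*4 + d3/4 = 729/2
  d10 = 2 - d7/2 = -39/2
Walk from origin (0, 0):
  seg 1: left by d9 = 729/2 → (-729/2, 0)
  seg 2: up by d3 = 18 → (-729/2, 18)
  seg 3: up by d5 = 5/4 → (-729/2, 77/4)
  seg 4: right by d6 = 90 → (-549/2, 77/4)
  seg 5: right by d8 = 347/4 → (-751/4, 77/4)
  seg 6: left by d2 = 5 → (-771/4, 77/4)

d5 = 5/4
d6 = 90
d7 = 43
d8 = 347/4
d9 = 729/2
d10 = -39/2
endpoint = (-771/4, 77/4)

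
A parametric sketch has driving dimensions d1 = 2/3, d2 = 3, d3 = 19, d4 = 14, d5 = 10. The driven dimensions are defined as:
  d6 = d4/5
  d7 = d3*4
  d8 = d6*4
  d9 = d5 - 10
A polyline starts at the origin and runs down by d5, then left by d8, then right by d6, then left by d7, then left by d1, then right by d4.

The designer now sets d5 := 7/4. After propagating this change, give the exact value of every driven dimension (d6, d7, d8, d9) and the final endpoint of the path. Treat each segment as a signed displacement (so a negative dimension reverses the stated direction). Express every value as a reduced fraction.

Apply edit: d5 := 7/4
  d6 = d4/5 = 14/5
  d7 = d3*4 = 76
  d8 = d6*4 = 56/5
  d9 = d5 - 10 = -33/4
Walk from origin (0, 0):
  seg 1: down by d5 = 7/4 → (0, -7/4)
  seg 2: left by d8 = 56/5 → (-56/5, -7/4)
  seg 3: right by d6 = 14/5 → (-42/5, -7/4)
  seg 4: left by d7 = 76 → (-422/5, -7/4)
  seg 5: left by d1 = 2/3 → (-1276/15, -7/4)
  seg 6: right by d4 = 14 → (-1066/15, -7/4)

d6 = 14/5
d7 = 76
d8 = 56/5
d9 = -33/4
endpoint = (-1066/15, -7/4)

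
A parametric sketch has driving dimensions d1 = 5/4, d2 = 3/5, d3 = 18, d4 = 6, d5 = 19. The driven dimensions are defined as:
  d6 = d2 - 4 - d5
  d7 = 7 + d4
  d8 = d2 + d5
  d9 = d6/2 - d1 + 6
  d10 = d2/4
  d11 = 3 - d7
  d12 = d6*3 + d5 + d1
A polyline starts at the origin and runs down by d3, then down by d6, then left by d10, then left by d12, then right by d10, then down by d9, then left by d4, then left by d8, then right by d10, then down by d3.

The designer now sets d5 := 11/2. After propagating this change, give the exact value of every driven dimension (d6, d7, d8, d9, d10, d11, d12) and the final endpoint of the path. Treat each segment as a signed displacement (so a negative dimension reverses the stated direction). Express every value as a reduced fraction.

d6 = -89/10
d7 = 13
d8 = 61/10
d9 = 3/10
d10 = 3/20
d11 = -10
d12 = -399/20
endpoint = (8, -137/5)

Apply edit: d5 := 11/2
  d6 = d2 - 4 - d5 = -89/10
  d7 = 7 + d4 = 13
  d8 = d2 + d5 = 61/10
  d9 = d6/2 - d1 + 6 = 3/10
  d10 = d2/4 = 3/20
  d11 = 3 - d7 = -10
  d12 = d6*3 + d5 + d1 = -399/20
Walk from origin (0, 0):
  seg 1: down by d3 = 18 → (0, -18)
  seg 2: down by d6 = -89/10 → (0, -91/10)
  seg 3: left by d10 = 3/20 → (-3/20, -91/10)
  seg 4: left by d12 = -399/20 → (99/5, -91/10)
  seg 5: right by d10 = 3/20 → (399/20, -91/10)
  seg 6: down by d9 = 3/10 → (399/20, -47/5)
  seg 7: left by d4 = 6 → (279/20, -47/5)
  seg 8: left by d8 = 61/10 → (157/20, -47/5)
  seg 9: right by d10 = 3/20 → (8, -47/5)
  seg 10: down by d3 = 18 → (8, -137/5)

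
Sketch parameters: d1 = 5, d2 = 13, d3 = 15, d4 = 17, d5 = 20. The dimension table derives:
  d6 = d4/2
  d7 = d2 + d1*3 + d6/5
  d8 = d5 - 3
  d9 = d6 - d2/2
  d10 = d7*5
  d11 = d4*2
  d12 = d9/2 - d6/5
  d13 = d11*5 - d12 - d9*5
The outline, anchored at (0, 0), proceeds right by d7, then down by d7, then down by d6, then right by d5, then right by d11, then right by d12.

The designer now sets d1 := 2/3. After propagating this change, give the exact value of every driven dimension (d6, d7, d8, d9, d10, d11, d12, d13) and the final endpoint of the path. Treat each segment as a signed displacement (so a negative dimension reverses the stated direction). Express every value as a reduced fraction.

Apply edit: d1 := 2/3
  d6 = d4/2 = 17/2
  d7 = d2 + d1*3 + d6/5 = 167/10
  d8 = d5 - 3 = 17
  d9 = d6 - d2/2 = 2
  d10 = d7*5 = 167/2
  d11 = d4*2 = 34
  d12 = d9/2 - d6/5 = -7/10
  d13 = d11*5 - d12 - d9*5 = 1607/10
Walk from origin (0, 0):
  seg 1: right by d7 = 167/10 → (167/10, 0)
  seg 2: down by d7 = 167/10 → (167/10, -167/10)
  seg 3: down by d6 = 17/2 → (167/10, -126/5)
  seg 4: right by d5 = 20 → (367/10, -126/5)
  seg 5: right by d11 = 34 → (707/10, -126/5)
  seg 6: right by d12 = -7/10 → (70, -126/5)

d6 = 17/2
d7 = 167/10
d8 = 17
d9 = 2
d10 = 167/2
d11 = 34
d12 = -7/10
d13 = 1607/10
endpoint = (70, -126/5)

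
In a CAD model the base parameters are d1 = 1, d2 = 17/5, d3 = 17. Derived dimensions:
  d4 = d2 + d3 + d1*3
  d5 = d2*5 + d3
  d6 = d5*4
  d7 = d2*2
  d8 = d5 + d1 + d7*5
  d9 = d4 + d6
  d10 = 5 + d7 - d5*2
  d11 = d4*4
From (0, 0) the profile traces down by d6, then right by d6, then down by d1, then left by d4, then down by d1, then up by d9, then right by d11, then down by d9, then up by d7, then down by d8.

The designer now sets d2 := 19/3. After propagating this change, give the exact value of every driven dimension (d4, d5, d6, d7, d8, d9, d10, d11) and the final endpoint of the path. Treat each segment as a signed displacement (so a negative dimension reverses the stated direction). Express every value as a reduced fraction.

d4 = 79/3
d5 = 146/3
d6 = 584/3
d7 = 38/3
d8 = 113
d9 = 221
d10 = -239/3
d11 = 316/3
endpoint = (821/3, -297)

Apply edit: d2 := 19/3
  d4 = d2 + d3 + d1*3 = 79/3
  d5 = d2*5 + d3 = 146/3
  d6 = d5*4 = 584/3
  d7 = d2*2 = 38/3
  d8 = d5 + d1 + d7*5 = 113
  d9 = d4 + d6 = 221
  d10 = 5 + d7 - d5*2 = -239/3
  d11 = d4*4 = 316/3
Walk from origin (0, 0):
  seg 1: down by d6 = 584/3 → (0, -584/3)
  seg 2: right by d6 = 584/3 → (584/3, -584/3)
  seg 3: down by d1 = 1 → (584/3, -587/3)
  seg 4: left by d4 = 79/3 → (505/3, -587/3)
  seg 5: down by d1 = 1 → (505/3, -590/3)
  seg 6: up by d9 = 221 → (505/3, 73/3)
  seg 7: right by d11 = 316/3 → (821/3, 73/3)
  seg 8: down by d9 = 221 → (821/3, -590/3)
  seg 9: up by d7 = 38/3 → (821/3, -184)
  seg 10: down by d8 = 113 → (821/3, -297)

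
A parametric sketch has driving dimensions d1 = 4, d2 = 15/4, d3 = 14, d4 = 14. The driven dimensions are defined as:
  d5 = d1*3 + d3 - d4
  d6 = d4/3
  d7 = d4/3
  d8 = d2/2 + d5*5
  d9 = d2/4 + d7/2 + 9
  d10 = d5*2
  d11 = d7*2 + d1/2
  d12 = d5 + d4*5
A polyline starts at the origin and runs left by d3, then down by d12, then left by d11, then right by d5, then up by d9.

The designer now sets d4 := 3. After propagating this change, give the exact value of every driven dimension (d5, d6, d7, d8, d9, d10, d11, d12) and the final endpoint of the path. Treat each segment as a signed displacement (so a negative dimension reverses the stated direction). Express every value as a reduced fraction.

d5 = 23
d6 = 1
d7 = 1
d8 = 935/8
d9 = 167/16
d10 = 46
d11 = 4
d12 = 38
endpoint = (5, -441/16)

Apply edit: d4 := 3
  d5 = d1*3 + d3 - d4 = 23
  d6 = d4/3 = 1
  d7 = d4/3 = 1
  d8 = d2/2 + d5*5 = 935/8
  d9 = d2/4 + d7/2 + 9 = 167/16
  d10 = d5*2 = 46
  d11 = d7*2 + d1/2 = 4
  d12 = d5 + d4*5 = 38
Walk from origin (0, 0):
  seg 1: left by d3 = 14 → (-14, 0)
  seg 2: down by d12 = 38 → (-14, -38)
  seg 3: left by d11 = 4 → (-18, -38)
  seg 4: right by d5 = 23 → (5, -38)
  seg 5: up by d9 = 167/16 → (5, -441/16)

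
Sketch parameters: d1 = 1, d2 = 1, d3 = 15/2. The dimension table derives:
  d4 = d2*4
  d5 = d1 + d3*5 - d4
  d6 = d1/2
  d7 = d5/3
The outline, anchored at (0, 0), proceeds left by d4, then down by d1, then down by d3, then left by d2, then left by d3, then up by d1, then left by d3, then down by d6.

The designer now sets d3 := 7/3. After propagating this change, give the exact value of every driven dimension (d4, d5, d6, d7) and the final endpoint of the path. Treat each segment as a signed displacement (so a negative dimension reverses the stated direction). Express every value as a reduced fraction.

Apply edit: d3 := 7/3
  d4 = d2*4 = 4
  d5 = d1 + d3*5 - d4 = 26/3
  d6 = d1/2 = 1/2
  d7 = d5/3 = 26/9
Walk from origin (0, 0):
  seg 1: left by d4 = 4 → (-4, 0)
  seg 2: down by d1 = 1 → (-4, -1)
  seg 3: down by d3 = 7/3 → (-4, -10/3)
  seg 4: left by d2 = 1 → (-5, -10/3)
  seg 5: left by d3 = 7/3 → (-22/3, -10/3)
  seg 6: up by d1 = 1 → (-22/3, -7/3)
  seg 7: left by d3 = 7/3 → (-29/3, -7/3)
  seg 8: down by d6 = 1/2 → (-29/3, -17/6)

d4 = 4
d5 = 26/3
d6 = 1/2
d7 = 26/9
endpoint = (-29/3, -17/6)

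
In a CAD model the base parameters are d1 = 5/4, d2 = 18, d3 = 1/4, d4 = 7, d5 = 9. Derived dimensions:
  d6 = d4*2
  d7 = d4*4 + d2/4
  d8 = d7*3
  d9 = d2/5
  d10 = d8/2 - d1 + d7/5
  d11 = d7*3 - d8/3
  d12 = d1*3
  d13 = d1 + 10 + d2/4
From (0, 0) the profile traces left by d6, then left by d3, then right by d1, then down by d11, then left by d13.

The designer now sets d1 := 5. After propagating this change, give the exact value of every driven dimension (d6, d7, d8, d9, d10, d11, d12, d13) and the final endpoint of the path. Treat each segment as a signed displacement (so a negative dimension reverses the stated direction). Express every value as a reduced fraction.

Apply edit: d1 := 5
  d6 = d4*2 = 14
  d7 = d4*4 + d2/4 = 65/2
  d8 = d7*3 = 195/2
  d9 = d2/5 = 18/5
  d10 = d8/2 - d1 + d7/5 = 201/4
  d11 = d7*3 - d8/3 = 65
  d12 = d1*3 = 15
  d13 = d1 + 10 + d2/4 = 39/2
Walk from origin (0, 0):
  seg 1: left by d6 = 14 → (-14, 0)
  seg 2: left by d3 = 1/4 → (-57/4, 0)
  seg 3: right by d1 = 5 → (-37/4, 0)
  seg 4: down by d11 = 65 → (-37/4, -65)
  seg 5: left by d13 = 39/2 → (-115/4, -65)

d6 = 14
d7 = 65/2
d8 = 195/2
d9 = 18/5
d10 = 201/4
d11 = 65
d12 = 15
d13 = 39/2
endpoint = (-115/4, -65)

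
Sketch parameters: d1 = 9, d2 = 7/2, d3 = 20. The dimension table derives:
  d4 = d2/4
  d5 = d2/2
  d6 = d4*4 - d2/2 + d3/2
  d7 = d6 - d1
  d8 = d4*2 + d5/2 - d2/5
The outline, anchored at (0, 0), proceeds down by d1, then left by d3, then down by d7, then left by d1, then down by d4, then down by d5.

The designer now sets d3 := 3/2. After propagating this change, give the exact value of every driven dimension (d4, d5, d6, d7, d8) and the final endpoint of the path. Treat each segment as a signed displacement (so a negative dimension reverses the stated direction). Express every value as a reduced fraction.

Apply edit: d3 := 3/2
  d4 = d2/4 = 7/8
  d5 = d2/2 = 7/4
  d6 = d4*4 - d2/2 + d3/2 = 5/2
  d7 = d6 - d1 = -13/2
  d8 = d4*2 + d5/2 - d2/5 = 77/40
Walk from origin (0, 0):
  seg 1: down by d1 = 9 → (0, -9)
  seg 2: left by d3 = 3/2 → (-3/2, -9)
  seg 3: down by d7 = -13/2 → (-3/2, -5/2)
  seg 4: left by d1 = 9 → (-21/2, -5/2)
  seg 5: down by d4 = 7/8 → (-21/2, -27/8)
  seg 6: down by d5 = 7/4 → (-21/2, -41/8)

d4 = 7/8
d5 = 7/4
d6 = 5/2
d7 = -13/2
d8 = 77/40
endpoint = (-21/2, -41/8)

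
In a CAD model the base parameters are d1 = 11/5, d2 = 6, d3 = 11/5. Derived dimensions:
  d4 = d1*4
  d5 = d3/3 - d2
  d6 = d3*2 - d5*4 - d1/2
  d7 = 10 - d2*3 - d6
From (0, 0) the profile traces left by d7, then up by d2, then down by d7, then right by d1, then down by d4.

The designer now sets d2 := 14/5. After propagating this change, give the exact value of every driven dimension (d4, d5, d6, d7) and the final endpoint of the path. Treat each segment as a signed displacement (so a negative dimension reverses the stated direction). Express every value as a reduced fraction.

Apply edit: d2 := 14/5
  d4 = d1*4 = 44/5
  d5 = d3/3 - d2 = -31/15
  d6 = d3*2 - d5*4 - d1/2 = 347/30
  d7 = 10 - d2*3 - d6 = -299/30
Walk from origin (0, 0):
  seg 1: left by d7 = -299/30 → (299/30, 0)
  seg 2: up by d2 = 14/5 → (299/30, 14/5)
  seg 3: down by d7 = -299/30 → (299/30, 383/30)
  seg 4: right by d1 = 11/5 → (73/6, 383/30)
  seg 5: down by d4 = 44/5 → (73/6, 119/30)

d4 = 44/5
d5 = -31/15
d6 = 347/30
d7 = -299/30
endpoint = (73/6, 119/30)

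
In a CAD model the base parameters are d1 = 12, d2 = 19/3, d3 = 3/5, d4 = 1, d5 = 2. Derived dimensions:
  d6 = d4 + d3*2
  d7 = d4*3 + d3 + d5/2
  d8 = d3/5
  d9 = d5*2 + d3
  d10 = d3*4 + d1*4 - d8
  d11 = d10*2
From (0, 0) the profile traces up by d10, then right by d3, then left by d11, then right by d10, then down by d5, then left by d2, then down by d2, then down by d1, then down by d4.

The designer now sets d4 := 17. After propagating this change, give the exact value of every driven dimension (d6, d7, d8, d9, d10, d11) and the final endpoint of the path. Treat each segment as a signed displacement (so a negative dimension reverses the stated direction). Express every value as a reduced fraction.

Apply edit: d4 := 17
  d6 = d4 + d3*2 = 91/5
  d7 = d4*3 + d3 + d5/2 = 263/5
  d8 = d3/5 = 3/25
  d9 = d5*2 + d3 = 23/5
  d10 = d3*4 + d1*4 - d8 = 1257/25
  d11 = d10*2 = 2514/25
Walk from origin (0, 0):
  seg 1: up by d10 = 1257/25 → (0, 1257/25)
  seg 2: right by d3 = 3/5 → (3/5, 1257/25)
  seg 3: left by d11 = 2514/25 → (-2499/25, 1257/25)
  seg 4: right by d10 = 1257/25 → (-1242/25, 1257/25)
  seg 5: down by d5 = 2 → (-1242/25, 1207/25)
  seg 6: left by d2 = 19/3 → (-4201/75, 1207/25)
  seg 7: down by d2 = 19/3 → (-4201/75, 3146/75)
  seg 8: down by d1 = 12 → (-4201/75, 2246/75)
  seg 9: down by d4 = 17 → (-4201/75, 971/75)

d6 = 91/5
d7 = 263/5
d8 = 3/25
d9 = 23/5
d10 = 1257/25
d11 = 2514/25
endpoint = (-4201/75, 971/75)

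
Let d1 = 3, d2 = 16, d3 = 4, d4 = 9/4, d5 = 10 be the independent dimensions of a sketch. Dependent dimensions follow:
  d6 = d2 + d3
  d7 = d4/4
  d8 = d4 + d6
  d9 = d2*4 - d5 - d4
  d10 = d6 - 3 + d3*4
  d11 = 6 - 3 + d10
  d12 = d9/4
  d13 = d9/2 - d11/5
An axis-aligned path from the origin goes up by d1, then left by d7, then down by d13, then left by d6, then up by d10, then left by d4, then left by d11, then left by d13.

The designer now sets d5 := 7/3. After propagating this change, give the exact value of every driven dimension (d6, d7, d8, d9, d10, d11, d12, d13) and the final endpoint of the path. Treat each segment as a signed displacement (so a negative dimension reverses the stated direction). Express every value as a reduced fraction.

Apply edit: d5 := 7/3
  d6 = d2 + d3 = 20
  d7 = d4/4 = 9/16
  d8 = d4 + d6 = 89/4
  d9 = d2*4 - d5 - d4 = 713/12
  d10 = d6 - 3 + d3*4 = 33
  d11 = 6 - 3 + d10 = 36
  d12 = d9/4 = 713/48
  d13 = d9/2 - d11/5 = 2701/120
Walk from origin (0, 0):
  seg 1: up by d1 = 3 → (0, 3)
  seg 2: left by d7 = 9/16 → (-9/16, 3)
  seg 3: down by d13 = 2701/120 → (-9/16, -2341/120)
  seg 4: left by d6 = 20 → (-329/16, -2341/120)
  seg 5: up by d10 = 33 → (-329/16, 1619/120)
  seg 6: left by d4 = 9/4 → (-365/16, 1619/120)
  seg 7: left by d11 = 36 → (-941/16, 1619/120)
  seg 8: left by d13 = 2701/120 → (-19517/240, 1619/120)

d6 = 20
d7 = 9/16
d8 = 89/4
d9 = 713/12
d10 = 33
d11 = 36
d12 = 713/48
d13 = 2701/120
endpoint = (-19517/240, 1619/120)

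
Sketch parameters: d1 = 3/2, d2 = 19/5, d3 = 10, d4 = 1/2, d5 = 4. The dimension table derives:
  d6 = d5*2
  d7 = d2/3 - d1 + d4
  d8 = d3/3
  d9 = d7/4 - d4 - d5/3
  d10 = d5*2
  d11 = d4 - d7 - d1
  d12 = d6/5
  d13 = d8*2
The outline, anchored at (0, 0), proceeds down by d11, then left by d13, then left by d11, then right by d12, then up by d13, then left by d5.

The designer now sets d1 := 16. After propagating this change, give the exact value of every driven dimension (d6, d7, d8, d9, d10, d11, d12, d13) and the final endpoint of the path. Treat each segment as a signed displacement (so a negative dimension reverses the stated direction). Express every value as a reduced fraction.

Apply edit: d1 := 16
  d6 = d5*2 = 8
  d7 = d2/3 - d1 + d4 = -427/30
  d8 = d3/3 = 10/3
  d9 = d7/4 - d4 - d5/3 = -647/120
  d10 = d5*2 = 8
  d11 = d4 - d7 - d1 = -19/15
  d12 = d6/5 = 8/5
  d13 = d8*2 = 20/3
Walk from origin (0, 0):
  seg 1: down by d11 = -19/15 → (0, 19/15)
  seg 2: left by d13 = 20/3 → (-20/3, 19/15)
  seg 3: left by d11 = -19/15 → (-27/5, 19/15)
  seg 4: right by d12 = 8/5 → (-19/5, 19/15)
  seg 5: up by d13 = 20/3 → (-19/5, 119/15)
  seg 6: left by d5 = 4 → (-39/5, 119/15)

d6 = 8
d7 = -427/30
d8 = 10/3
d9 = -647/120
d10 = 8
d11 = -19/15
d12 = 8/5
d13 = 20/3
endpoint = (-39/5, 119/15)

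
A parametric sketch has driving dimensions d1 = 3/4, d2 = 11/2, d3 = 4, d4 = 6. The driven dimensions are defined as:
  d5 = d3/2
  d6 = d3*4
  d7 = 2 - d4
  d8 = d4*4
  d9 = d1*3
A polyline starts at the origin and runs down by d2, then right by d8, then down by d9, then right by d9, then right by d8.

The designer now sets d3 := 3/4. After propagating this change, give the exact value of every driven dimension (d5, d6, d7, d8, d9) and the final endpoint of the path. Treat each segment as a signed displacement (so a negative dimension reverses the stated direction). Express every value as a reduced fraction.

Apply edit: d3 := 3/4
  d5 = d3/2 = 3/8
  d6 = d3*4 = 3
  d7 = 2 - d4 = -4
  d8 = d4*4 = 24
  d9 = d1*3 = 9/4
Walk from origin (0, 0):
  seg 1: down by d2 = 11/2 → (0, -11/2)
  seg 2: right by d8 = 24 → (24, -11/2)
  seg 3: down by d9 = 9/4 → (24, -31/4)
  seg 4: right by d9 = 9/4 → (105/4, -31/4)
  seg 5: right by d8 = 24 → (201/4, -31/4)

d5 = 3/8
d6 = 3
d7 = -4
d8 = 24
d9 = 9/4
endpoint = (201/4, -31/4)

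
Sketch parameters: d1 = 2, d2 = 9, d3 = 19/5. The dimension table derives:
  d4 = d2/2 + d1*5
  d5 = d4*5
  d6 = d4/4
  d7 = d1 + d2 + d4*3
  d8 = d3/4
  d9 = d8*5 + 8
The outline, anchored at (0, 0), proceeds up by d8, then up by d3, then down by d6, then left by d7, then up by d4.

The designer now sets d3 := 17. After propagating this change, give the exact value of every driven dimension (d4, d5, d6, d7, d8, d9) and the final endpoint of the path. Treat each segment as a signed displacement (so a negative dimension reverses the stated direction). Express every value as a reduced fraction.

d4 = 29/2
d5 = 145/2
d6 = 29/8
d7 = 109/2
d8 = 17/4
d9 = 117/4
endpoint = (-109/2, 257/8)

Apply edit: d3 := 17
  d4 = d2/2 + d1*5 = 29/2
  d5 = d4*5 = 145/2
  d6 = d4/4 = 29/8
  d7 = d1 + d2 + d4*3 = 109/2
  d8 = d3/4 = 17/4
  d9 = d8*5 + 8 = 117/4
Walk from origin (0, 0):
  seg 1: up by d8 = 17/4 → (0, 17/4)
  seg 2: up by d3 = 17 → (0, 85/4)
  seg 3: down by d6 = 29/8 → (0, 141/8)
  seg 4: left by d7 = 109/2 → (-109/2, 141/8)
  seg 5: up by d4 = 29/2 → (-109/2, 257/8)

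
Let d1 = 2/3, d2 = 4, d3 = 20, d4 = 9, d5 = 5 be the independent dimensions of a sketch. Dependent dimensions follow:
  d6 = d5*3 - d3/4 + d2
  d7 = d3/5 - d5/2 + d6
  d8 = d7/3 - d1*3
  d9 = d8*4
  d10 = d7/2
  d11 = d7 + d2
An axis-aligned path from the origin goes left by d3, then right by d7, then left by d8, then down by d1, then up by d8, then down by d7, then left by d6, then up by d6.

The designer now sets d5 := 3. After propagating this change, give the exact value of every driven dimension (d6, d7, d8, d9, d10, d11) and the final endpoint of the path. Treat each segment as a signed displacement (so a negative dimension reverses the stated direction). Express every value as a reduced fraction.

d6 = 8
d7 = 21/2
d8 = 3/2
d9 = 6
d10 = 21/4
d11 = 29/2
endpoint = (-19, -5/3)

Apply edit: d5 := 3
  d6 = d5*3 - d3/4 + d2 = 8
  d7 = d3/5 - d5/2 + d6 = 21/2
  d8 = d7/3 - d1*3 = 3/2
  d9 = d8*4 = 6
  d10 = d7/2 = 21/4
  d11 = d7 + d2 = 29/2
Walk from origin (0, 0):
  seg 1: left by d3 = 20 → (-20, 0)
  seg 2: right by d7 = 21/2 → (-19/2, 0)
  seg 3: left by d8 = 3/2 → (-11, 0)
  seg 4: down by d1 = 2/3 → (-11, -2/3)
  seg 5: up by d8 = 3/2 → (-11, 5/6)
  seg 6: down by d7 = 21/2 → (-11, -29/3)
  seg 7: left by d6 = 8 → (-19, -29/3)
  seg 8: up by d6 = 8 → (-19, -5/3)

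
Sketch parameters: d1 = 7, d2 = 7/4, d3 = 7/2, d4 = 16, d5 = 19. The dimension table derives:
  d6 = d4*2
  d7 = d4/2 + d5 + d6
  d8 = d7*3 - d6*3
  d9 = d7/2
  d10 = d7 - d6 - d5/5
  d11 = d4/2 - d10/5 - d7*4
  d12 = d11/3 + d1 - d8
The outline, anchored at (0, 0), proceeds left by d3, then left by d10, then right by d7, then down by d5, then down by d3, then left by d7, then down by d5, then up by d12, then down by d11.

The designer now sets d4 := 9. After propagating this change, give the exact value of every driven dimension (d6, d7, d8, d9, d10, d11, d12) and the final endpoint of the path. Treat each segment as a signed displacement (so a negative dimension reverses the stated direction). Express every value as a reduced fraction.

Apply edit: d4 := 9
  d6 = d4*2 = 18
  d7 = d4/2 + d5 + d6 = 83/2
  d8 = d7*3 - d6*3 = 141/2
  d9 = d7/2 = 83/4
  d10 = d7 - d6 - d5/5 = 197/10
  d11 = d4/2 - d10/5 - d7*4 = -4136/25
  d12 = d11/3 + d1 - d8 = -17797/150
Walk from origin (0, 0):
  seg 1: left by d3 = 7/2 → (-7/2, 0)
  seg 2: left by d10 = 197/10 → (-116/5, 0)
  seg 3: right by d7 = 83/2 → (183/10, 0)
  seg 4: down by d5 = 19 → (183/10, -19)
  seg 5: down by d3 = 7/2 → (183/10, -45/2)
  seg 6: left by d7 = 83/2 → (-116/5, -45/2)
  seg 7: down by d5 = 19 → (-116/5, -83/2)
  seg 8: up by d12 = -17797/150 → (-116/5, -12011/75)
  seg 9: down by d11 = -4136/25 → (-116/5, 397/75)

d6 = 18
d7 = 83/2
d8 = 141/2
d9 = 83/4
d10 = 197/10
d11 = -4136/25
d12 = -17797/150
endpoint = (-116/5, 397/75)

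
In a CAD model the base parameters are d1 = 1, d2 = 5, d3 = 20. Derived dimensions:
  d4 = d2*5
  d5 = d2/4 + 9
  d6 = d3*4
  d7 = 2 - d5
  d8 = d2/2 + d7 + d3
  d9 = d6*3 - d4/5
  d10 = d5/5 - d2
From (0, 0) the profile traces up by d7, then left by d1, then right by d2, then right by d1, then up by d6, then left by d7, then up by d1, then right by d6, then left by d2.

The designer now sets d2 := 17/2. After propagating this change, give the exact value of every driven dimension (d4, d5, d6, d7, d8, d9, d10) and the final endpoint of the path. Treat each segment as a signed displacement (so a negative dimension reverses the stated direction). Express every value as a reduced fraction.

d4 = 85/2
d5 = 89/8
d6 = 80
d7 = -73/8
d8 = 121/8
d9 = 463/2
d10 = -251/40
endpoint = (713/8, 575/8)

Apply edit: d2 := 17/2
  d4 = d2*5 = 85/2
  d5 = d2/4 + 9 = 89/8
  d6 = d3*4 = 80
  d7 = 2 - d5 = -73/8
  d8 = d2/2 + d7 + d3 = 121/8
  d9 = d6*3 - d4/5 = 463/2
  d10 = d5/5 - d2 = -251/40
Walk from origin (0, 0):
  seg 1: up by d7 = -73/8 → (0, -73/8)
  seg 2: left by d1 = 1 → (-1, -73/8)
  seg 3: right by d2 = 17/2 → (15/2, -73/8)
  seg 4: right by d1 = 1 → (17/2, -73/8)
  seg 5: up by d6 = 80 → (17/2, 567/8)
  seg 6: left by d7 = -73/8 → (141/8, 567/8)
  seg 7: up by d1 = 1 → (141/8, 575/8)
  seg 8: right by d6 = 80 → (781/8, 575/8)
  seg 9: left by d2 = 17/2 → (713/8, 575/8)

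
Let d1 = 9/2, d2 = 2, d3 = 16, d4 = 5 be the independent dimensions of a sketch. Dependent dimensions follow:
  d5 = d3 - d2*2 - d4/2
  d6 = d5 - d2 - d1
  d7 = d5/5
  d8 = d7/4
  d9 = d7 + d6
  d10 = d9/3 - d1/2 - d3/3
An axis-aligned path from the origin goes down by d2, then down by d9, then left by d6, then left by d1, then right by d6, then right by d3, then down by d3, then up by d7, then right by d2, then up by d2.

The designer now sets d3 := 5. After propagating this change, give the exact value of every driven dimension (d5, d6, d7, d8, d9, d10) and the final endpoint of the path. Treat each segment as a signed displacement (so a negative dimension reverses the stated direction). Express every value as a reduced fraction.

Apply edit: d3 := 5
  d5 = d3 - d2*2 - d4/2 = -3/2
  d6 = d5 - d2 - d1 = -8
  d7 = d5/5 = -3/10
  d8 = d7/4 = -3/40
  d9 = d7 + d6 = -83/10
  d10 = d9/3 - d1/2 - d3/3 = -401/60
Walk from origin (0, 0):
  seg 1: down by d2 = 2 → (0, -2)
  seg 2: down by d9 = -83/10 → (0, 63/10)
  seg 3: left by d6 = -8 → (8, 63/10)
  seg 4: left by d1 = 9/2 → (7/2, 63/10)
  seg 5: right by d6 = -8 → (-9/2, 63/10)
  seg 6: right by d3 = 5 → (1/2, 63/10)
  seg 7: down by d3 = 5 → (1/2, 13/10)
  seg 8: up by d7 = -3/10 → (1/2, 1)
  seg 9: right by d2 = 2 → (5/2, 1)
  seg 10: up by d2 = 2 → (5/2, 3)

d5 = -3/2
d6 = -8
d7 = -3/10
d8 = -3/40
d9 = -83/10
d10 = -401/60
endpoint = (5/2, 3)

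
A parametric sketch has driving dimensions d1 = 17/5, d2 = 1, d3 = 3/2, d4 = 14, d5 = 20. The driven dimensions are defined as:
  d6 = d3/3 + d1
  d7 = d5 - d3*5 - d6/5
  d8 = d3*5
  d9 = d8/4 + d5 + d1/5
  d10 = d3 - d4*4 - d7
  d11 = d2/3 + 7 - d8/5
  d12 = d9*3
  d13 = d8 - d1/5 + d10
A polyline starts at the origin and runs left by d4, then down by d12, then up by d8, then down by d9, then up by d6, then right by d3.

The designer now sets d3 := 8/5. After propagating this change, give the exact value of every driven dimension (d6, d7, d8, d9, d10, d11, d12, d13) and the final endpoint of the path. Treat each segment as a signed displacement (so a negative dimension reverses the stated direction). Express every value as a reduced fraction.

Apply edit: d3 := 8/5
  d6 = d3/3 + d1 = 59/15
  d7 = d5 - d3*5 - d6/5 = 841/75
  d8 = d3*5 = 8
  d9 = d8/4 + d5 + d1/5 = 567/25
  d10 = d3 - d4*4 - d7 = -4921/75
  d11 = d2/3 + 7 - d8/5 = 86/15
  d12 = d9*3 = 1701/25
  d13 = d8 - d1/5 + d10 = -4372/75
Walk from origin (0, 0):
  seg 1: left by d4 = 14 → (-14, 0)
  seg 2: down by d12 = 1701/25 → (-14, -1701/25)
  seg 3: up by d8 = 8 → (-14, -1501/25)
  seg 4: down by d9 = 567/25 → (-14, -2068/25)
  seg 5: up by d6 = 59/15 → (-14, -5909/75)
  seg 6: right by d3 = 8/5 → (-62/5, -5909/75)

d6 = 59/15
d7 = 841/75
d8 = 8
d9 = 567/25
d10 = -4921/75
d11 = 86/15
d12 = 1701/25
d13 = -4372/75
endpoint = (-62/5, -5909/75)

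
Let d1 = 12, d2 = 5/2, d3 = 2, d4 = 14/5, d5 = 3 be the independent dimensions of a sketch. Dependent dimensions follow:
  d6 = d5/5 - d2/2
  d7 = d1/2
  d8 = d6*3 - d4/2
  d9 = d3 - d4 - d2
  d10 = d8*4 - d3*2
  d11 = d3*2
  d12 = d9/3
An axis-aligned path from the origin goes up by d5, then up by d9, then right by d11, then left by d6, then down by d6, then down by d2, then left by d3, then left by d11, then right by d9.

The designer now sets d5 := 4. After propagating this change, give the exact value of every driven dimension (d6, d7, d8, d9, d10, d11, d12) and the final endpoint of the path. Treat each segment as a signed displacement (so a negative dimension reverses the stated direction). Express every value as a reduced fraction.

Apply edit: d5 := 4
  d6 = d5/5 - d2/2 = -9/20
  d7 = d1/2 = 6
  d8 = d6*3 - d4/2 = -11/4
  d9 = d3 - d4 - d2 = -33/10
  d10 = d8*4 - d3*2 = -15
  d11 = d3*2 = 4
  d12 = d9/3 = -11/10
Walk from origin (0, 0):
  seg 1: up by d5 = 4 → (0, 4)
  seg 2: up by d9 = -33/10 → (0, 7/10)
  seg 3: right by d11 = 4 → (4, 7/10)
  seg 4: left by d6 = -9/20 → (89/20, 7/10)
  seg 5: down by d6 = -9/20 → (89/20, 23/20)
  seg 6: down by d2 = 5/2 → (89/20, -27/20)
  seg 7: left by d3 = 2 → (49/20, -27/20)
  seg 8: left by d11 = 4 → (-31/20, -27/20)
  seg 9: right by d9 = -33/10 → (-97/20, -27/20)

d6 = -9/20
d7 = 6
d8 = -11/4
d9 = -33/10
d10 = -15
d11 = 4
d12 = -11/10
endpoint = (-97/20, -27/20)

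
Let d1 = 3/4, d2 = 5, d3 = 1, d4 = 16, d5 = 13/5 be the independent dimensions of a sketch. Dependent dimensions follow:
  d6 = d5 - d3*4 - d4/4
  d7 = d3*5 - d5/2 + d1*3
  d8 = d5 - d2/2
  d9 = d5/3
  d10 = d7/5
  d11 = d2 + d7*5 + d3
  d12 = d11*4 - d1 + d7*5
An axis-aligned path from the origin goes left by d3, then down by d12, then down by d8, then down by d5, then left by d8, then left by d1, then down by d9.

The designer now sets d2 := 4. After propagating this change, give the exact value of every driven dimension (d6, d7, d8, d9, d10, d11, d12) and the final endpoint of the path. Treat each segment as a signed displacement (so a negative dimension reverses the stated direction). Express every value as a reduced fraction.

d6 = -27/5
d7 = 119/20
d8 = 3/5
d9 = 13/15
d10 = 119/100
d11 = 139/4
d12 = 168
endpoint = (-47/20, -2581/15)

Apply edit: d2 := 4
  d6 = d5 - d3*4 - d4/4 = -27/5
  d7 = d3*5 - d5/2 + d1*3 = 119/20
  d8 = d5 - d2/2 = 3/5
  d9 = d5/3 = 13/15
  d10 = d7/5 = 119/100
  d11 = d2 + d7*5 + d3 = 139/4
  d12 = d11*4 - d1 + d7*5 = 168
Walk from origin (0, 0):
  seg 1: left by d3 = 1 → (-1, 0)
  seg 2: down by d12 = 168 → (-1, -168)
  seg 3: down by d8 = 3/5 → (-1, -843/5)
  seg 4: down by d5 = 13/5 → (-1, -856/5)
  seg 5: left by d8 = 3/5 → (-8/5, -856/5)
  seg 6: left by d1 = 3/4 → (-47/20, -856/5)
  seg 7: down by d9 = 13/15 → (-47/20, -2581/15)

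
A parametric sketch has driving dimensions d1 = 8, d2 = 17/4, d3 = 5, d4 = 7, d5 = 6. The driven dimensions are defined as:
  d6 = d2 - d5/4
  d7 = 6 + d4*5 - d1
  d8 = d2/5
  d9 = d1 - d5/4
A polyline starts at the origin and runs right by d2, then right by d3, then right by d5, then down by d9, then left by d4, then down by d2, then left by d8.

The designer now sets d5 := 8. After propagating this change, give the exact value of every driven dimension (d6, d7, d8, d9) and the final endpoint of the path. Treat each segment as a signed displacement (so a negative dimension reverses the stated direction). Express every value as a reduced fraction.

Apply edit: d5 := 8
  d6 = d2 - d5/4 = 9/4
  d7 = 6 + d4*5 - d1 = 33
  d8 = d2/5 = 17/20
  d9 = d1 - d5/4 = 6
Walk from origin (0, 0):
  seg 1: right by d2 = 17/4 → (17/4, 0)
  seg 2: right by d3 = 5 → (37/4, 0)
  seg 3: right by d5 = 8 → (69/4, 0)
  seg 4: down by d9 = 6 → (69/4, -6)
  seg 5: left by d4 = 7 → (41/4, -6)
  seg 6: down by d2 = 17/4 → (41/4, -41/4)
  seg 7: left by d8 = 17/20 → (47/5, -41/4)

d6 = 9/4
d7 = 33
d8 = 17/20
d9 = 6
endpoint = (47/5, -41/4)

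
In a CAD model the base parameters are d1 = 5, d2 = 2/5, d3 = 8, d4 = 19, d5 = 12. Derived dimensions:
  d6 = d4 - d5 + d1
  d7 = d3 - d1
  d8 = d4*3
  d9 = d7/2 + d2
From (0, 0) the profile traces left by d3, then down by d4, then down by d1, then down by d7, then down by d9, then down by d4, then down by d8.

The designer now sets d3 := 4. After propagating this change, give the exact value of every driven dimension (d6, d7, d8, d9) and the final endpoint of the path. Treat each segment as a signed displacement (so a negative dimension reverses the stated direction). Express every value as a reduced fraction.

d6 = 12
d7 = -1
d8 = 57
d9 = -1/10
endpoint = (-4, -989/10)

Apply edit: d3 := 4
  d6 = d4 - d5 + d1 = 12
  d7 = d3 - d1 = -1
  d8 = d4*3 = 57
  d9 = d7/2 + d2 = -1/10
Walk from origin (0, 0):
  seg 1: left by d3 = 4 → (-4, 0)
  seg 2: down by d4 = 19 → (-4, -19)
  seg 3: down by d1 = 5 → (-4, -24)
  seg 4: down by d7 = -1 → (-4, -23)
  seg 5: down by d9 = -1/10 → (-4, -229/10)
  seg 6: down by d4 = 19 → (-4, -419/10)
  seg 7: down by d8 = 57 → (-4, -989/10)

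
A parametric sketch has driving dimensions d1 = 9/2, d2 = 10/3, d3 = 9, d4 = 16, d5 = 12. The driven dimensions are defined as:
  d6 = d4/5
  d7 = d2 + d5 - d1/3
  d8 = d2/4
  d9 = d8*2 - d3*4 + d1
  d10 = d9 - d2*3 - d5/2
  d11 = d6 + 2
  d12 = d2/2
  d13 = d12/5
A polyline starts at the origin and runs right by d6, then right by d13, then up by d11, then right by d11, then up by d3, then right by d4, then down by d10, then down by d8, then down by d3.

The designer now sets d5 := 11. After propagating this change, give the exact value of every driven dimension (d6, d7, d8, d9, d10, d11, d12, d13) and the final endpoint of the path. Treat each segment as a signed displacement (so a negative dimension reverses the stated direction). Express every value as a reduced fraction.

d6 = 16/5
d7 = 77/6
d8 = 5/6
d9 = -179/6
d10 = -136/3
d11 = 26/5
d12 = 5/3
d13 = 1/3
endpoint = (371/15, 497/10)

Apply edit: d5 := 11
  d6 = d4/5 = 16/5
  d7 = d2 + d5 - d1/3 = 77/6
  d8 = d2/4 = 5/6
  d9 = d8*2 - d3*4 + d1 = -179/6
  d10 = d9 - d2*3 - d5/2 = -136/3
  d11 = d6 + 2 = 26/5
  d12 = d2/2 = 5/3
  d13 = d12/5 = 1/3
Walk from origin (0, 0):
  seg 1: right by d6 = 16/5 → (16/5, 0)
  seg 2: right by d13 = 1/3 → (53/15, 0)
  seg 3: up by d11 = 26/5 → (53/15, 26/5)
  seg 4: right by d11 = 26/5 → (131/15, 26/5)
  seg 5: up by d3 = 9 → (131/15, 71/5)
  seg 6: right by d4 = 16 → (371/15, 71/5)
  seg 7: down by d10 = -136/3 → (371/15, 893/15)
  seg 8: down by d8 = 5/6 → (371/15, 587/10)
  seg 9: down by d3 = 9 → (371/15, 497/10)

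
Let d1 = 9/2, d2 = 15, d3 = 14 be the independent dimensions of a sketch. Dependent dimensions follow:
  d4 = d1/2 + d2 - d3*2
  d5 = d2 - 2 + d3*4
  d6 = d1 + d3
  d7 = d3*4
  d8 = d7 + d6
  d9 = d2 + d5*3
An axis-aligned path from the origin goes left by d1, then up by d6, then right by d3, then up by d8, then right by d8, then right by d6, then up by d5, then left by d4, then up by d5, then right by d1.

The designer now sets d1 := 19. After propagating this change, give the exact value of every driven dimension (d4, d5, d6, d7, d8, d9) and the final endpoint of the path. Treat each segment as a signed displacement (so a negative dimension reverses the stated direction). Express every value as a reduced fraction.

Apply edit: d1 := 19
  d4 = d1/2 + d2 - d3*2 = -7/2
  d5 = d2 - 2 + d3*4 = 69
  d6 = d1 + d3 = 33
  d7 = d3*4 = 56
  d8 = d7 + d6 = 89
  d9 = d2 + d5*3 = 222
Walk from origin (0, 0):
  seg 1: left by d1 = 19 → (-19, 0)
  seg 2: up by d6 = 33 → (-19, 33)
  seg 3: right by d3 = 14 → (-5, 33)
  seg 4: up by d8 = 89 → (-5, 122)
  seg 5: right by d8 = 89 → (84, 122)
  seg 6: right by d6 = 33 → (117, 122)
  seg 7: up by d5 = 69 → (117, 191)
  seg 8: left by d4 = -7/2 → (241/2, 191)
  seg 9: up by d5 = 69 → (241/2, 260)
  seg 10: right by d1 = 19 → (279/2, 260)

d4 = -7/2
d5 = 69
d6 = 33
d7 = 56
d8 = 89
d9 = 222
endpoint = (279/2, 260)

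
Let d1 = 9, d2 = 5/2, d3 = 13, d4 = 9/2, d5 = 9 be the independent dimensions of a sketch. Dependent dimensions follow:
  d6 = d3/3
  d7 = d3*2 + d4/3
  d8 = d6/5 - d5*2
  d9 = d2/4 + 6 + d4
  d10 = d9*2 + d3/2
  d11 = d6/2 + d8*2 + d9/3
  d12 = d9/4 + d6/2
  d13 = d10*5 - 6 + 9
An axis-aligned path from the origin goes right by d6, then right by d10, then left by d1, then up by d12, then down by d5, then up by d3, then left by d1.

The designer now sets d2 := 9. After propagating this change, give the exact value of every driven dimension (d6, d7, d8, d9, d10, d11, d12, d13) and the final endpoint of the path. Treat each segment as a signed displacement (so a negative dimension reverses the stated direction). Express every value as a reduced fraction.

Apply edit: d2 := 9
  d6 = d3/3 = 13/3
  d7 = d3*2 + d4/3 = 55/2
  d8 = d6/5 - d5*2 = -257/15
  d9 = d2/4 + 6 + d4 = 51/4
  d10 = d9*2 + d3/2 = 32
  d11 = d6/2 + d8*2 + d9/3 = -557/20
  d12 = d9/4 + d6/2 = 257/48
  d13 = d10*5 - 6 + 9 = 163
Walk from origin (0, 0):
  seg 1: right by d6 = 13/3 → (13/3, 0)
  seg 2: right by d10 = 32 → (109/3, 0)
  seg 3: left by d1 = 9 → (82/3, 0)
  seg 4: up by d12 = 257/48 → (82/3, 257/48)
  seg 5: down by d5 = 9 → (82/3, -175/48)
  seg 6: up by d3 = 13 → (82/3, 449/48)
  seg 7: left by d1 = 9 → (55/3, 449/48)

d6 = 13/3
d7 = 55/2
d8 = -257/15
d9 = 51/4
d10 = 32
d11 = -557/20
d12 = 257/48
d13 = 163
endpoint = (55/3, 449/48)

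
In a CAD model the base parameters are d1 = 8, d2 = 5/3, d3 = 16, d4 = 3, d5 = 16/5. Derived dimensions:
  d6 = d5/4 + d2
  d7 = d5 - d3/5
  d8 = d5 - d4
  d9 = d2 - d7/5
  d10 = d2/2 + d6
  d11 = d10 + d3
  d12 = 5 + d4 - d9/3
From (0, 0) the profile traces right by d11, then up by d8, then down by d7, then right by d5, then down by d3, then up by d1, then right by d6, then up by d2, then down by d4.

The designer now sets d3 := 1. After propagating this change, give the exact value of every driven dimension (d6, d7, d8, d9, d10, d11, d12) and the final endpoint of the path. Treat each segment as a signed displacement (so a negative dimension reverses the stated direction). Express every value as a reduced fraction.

Apply edit: d3 := 1
  d6 = d5/4 + d2 = 37/15
  d7 = d5 - d3/5 = 3
  d8 = d5 - d4 = 1/5
  d9 = d2 - d7/5 = 16/15
  d10 = d2/2 + d6 = 33/10
  d11 = d10 + d3 = 43/10
  d12 = 5 + d4 - d9/3 = 344/45
Walk from origin (0, 0):
  seg 1: right by d11 = 43/10 → (43/10, 0)
  seg 2: up by d8 = 1/5 → (43/10, 1/5)
  seg 3: down by d7 = 3 → (43/10, -14/5)
  seg 4: right by d5 = 16/5 → (15/2, -14/5)
  seg 5: down by d3 = 1 → (15/2, -19/5)
  seg 6: up by d1 = 8 → (15/2, 21/5)
  seg 7: right by d6 = 37/15 → (299/30, 21/5)
  seg 8: up by d2 = 5/3 → (299/30, 88/15)
  seg 9: down by d4 = 3 → (299/30, 43/15)

d6 = 37/15
d7 = 3
d8 = 1/5
d9 = 16/15
d10 = 33/10
d11 = 43/10
d12 = 344/45
endpoint = (299/30, 43/15)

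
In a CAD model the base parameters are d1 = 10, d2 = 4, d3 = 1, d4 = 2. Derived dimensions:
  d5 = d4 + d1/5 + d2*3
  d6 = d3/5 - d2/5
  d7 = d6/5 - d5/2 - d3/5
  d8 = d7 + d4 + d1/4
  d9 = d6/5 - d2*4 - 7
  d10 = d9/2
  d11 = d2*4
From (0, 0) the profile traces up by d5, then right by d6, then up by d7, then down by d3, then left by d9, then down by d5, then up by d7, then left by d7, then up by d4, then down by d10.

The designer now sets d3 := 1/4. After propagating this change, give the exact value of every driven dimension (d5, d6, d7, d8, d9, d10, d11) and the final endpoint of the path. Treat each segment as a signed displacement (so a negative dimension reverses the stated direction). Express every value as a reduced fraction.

d5 = 16
d6 = -3/4
d7 = -41/5
d8 = -37/10
d9 = -463/20
d10 = -463/40
d11 = 16
endpoint = (153/5, -123/40)

Apply edit: d3 := 1/4
  d5 = d4 + d1/5 + d2*3 = 16
  d6 = d3/5 - d2/5 = -3/4
  d7 = d6/5 - d5/2 - d3/5 = -41/5
  d8 = d7 + d4 + d1/4 = -37/10
  d9 = d6/5 - d2*4 - 7 = -463/20
  d10 = d9/2 = -463/40
  d11 = d2*4 = 16
Walk from origin (0, 0):
  seg 1: up by d5 = 16 → (0, 16)
  seg 2: right by d6 = -3/4 → (-3/4, 16)
  seg 3: up by d7 = -41/5 → (-3/4, 39/5)
  seg 4: down by d3 = 1/4 → (-3/4, 151/20)
  seg 5: left by d9 = -463/20 → (112/5, 151/20)
  seg 6: down by d5 = 16 → (112/5, -169/20)
  seg 7: up by d7 = -41/5 → (112/5, -333/20)
  seg 8: left by d7 = -41/5 → (153/5, -333/20)
  seg 9: up by d4 = 2 → (153/5, -293/20)
  seg 10: down by d10 = -463/40 → (153/5, -123/40)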